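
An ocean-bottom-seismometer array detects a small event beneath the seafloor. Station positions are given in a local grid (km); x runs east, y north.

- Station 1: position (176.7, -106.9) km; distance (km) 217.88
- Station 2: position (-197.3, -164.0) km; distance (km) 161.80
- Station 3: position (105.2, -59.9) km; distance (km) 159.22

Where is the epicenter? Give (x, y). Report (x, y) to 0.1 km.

Circle about each station: (x − 176.7)² + (y + 106.9)² = 217.88²; (x + 197.3)² + (y + 164.0)² = 161.80²; (x − 105.2)² + (y + 59.9)² = 159.22².
Subtracting pairs of circle equations eliminates x²+y² and gives linear equations (the radical axes):
-748.0 x − 114.2 y = 44465.24
-143.0 x + 94.0 y = -5874.76
Solving the 2×2 system: x ≈ -40.5, y ≈ -124.1 km.

x ≈ -40.5 km, y ≈ -124.1 km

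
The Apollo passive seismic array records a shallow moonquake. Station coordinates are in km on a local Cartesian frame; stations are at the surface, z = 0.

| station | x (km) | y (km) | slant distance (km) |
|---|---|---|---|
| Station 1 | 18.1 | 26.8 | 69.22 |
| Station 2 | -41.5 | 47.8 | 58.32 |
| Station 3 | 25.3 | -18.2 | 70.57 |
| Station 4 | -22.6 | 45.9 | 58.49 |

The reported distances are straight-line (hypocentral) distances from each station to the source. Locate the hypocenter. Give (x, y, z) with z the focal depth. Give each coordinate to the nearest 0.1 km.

Each station gives a sphere (x−x_i)² + (y−y_i)² + z² = d_i² (stations at z=0).
Subtracting the Station 1 sphere from Station 2 and Station 3: z² cancels, leaving linear equations in x and y:
-119.2 x + 42.0 y = 4351.43
14.4 x − 90.0 y = -263.24
Solving: x ≈ -37.594, y ≈ -3.090 km (keep extra digits for the depth step; rounded: -37.6, -3.1).
Then from the Station 1 sphere: z² = 69.22² − (x − 18.1)² − (y − 26.8)² with x = -37.594, y = -3.090, so z ≈ 28.217 ≈ 28.2 km.

(-37.6, -3.1, 28.2)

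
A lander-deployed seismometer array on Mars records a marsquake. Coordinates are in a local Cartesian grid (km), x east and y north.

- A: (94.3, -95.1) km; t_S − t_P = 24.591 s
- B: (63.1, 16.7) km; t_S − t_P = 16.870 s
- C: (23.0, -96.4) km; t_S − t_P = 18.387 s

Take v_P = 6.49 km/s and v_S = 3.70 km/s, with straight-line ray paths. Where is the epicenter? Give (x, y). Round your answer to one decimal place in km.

-82.0 km east, 22.0 km north

Distance from S−P lag: d = Δt · v_P v_S / (v_P − v_S) = Δt · (6.49·3.70)/(6.49−3.70) ≈ 8.6068·Δt.
So d_A = 211.65, d_B = 145.20, d_C = 158.25 km.
Circle about each station: (x − 94.3)² + (y + 95.1)² = 211.65²; (x − 63.1)² + (y − 16.7)² = 145.20²; (x − 23.0)² + (y + 96.4)² = 158.25².
Subtracting pairs of circle equations eliminates x²+y² and gives linear equations (the radical axes):
-62.4 x + 223.6 y = 10036.68
-142.6 x − 2.6 y = 11638.12
Solving the 2×2 system: x ≈ -82.0, y ≈ 22.0 km.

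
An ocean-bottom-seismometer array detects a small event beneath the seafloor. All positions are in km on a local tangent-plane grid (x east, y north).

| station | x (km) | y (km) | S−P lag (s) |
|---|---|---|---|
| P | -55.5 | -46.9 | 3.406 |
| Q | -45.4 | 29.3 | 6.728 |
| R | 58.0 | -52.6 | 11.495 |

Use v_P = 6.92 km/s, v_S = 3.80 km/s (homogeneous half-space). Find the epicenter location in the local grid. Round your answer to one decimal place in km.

Distance from S−P lag: d = Δt · v_P v_S / (v_P − v_S) = Δt · (6.92·3.80)/(6.92−3.80) ≈ 8.4282·Δt.
So d_P = 28.71, d_Q = 56.70, d_R = 96.88 km.
Circle about each station: (x + 55.5)² + (y + 46.9)² = 28.71²; (x + 45.4)² + (y − 29.3)² = 56.70²; (x − 58.0)² + (y + 52.6)² = 96.88².
Subtracting pairs of circle equations eliminates x²+y² and gives linear equations (the radical axes):
20.2 x + 152.4 y = -4750.84
227.0 x − 11.4 y = -7710.57
Solving the 2×2 system: x ≈ -35.3, y ≈ -26.5 km.

-35.3 km east, -26.5 km north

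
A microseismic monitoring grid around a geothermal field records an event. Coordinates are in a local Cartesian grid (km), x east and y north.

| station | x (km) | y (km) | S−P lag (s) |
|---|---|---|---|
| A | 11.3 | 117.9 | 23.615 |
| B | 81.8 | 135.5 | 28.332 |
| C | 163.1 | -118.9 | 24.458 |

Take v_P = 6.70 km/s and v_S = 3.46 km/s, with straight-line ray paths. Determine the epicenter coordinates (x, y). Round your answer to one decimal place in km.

(1.9, -50.8)

Distance from S−P lag: d = Δt · v_P v_S / (v_P − v_S) = Δt · (6.70·3.46)/(6.70−3.46) ≈ 7.1549·Δt.
So d_A = 168.96, d_B = 202.71, d_C = 175.00 km.
Circle about each station: (x − 11.3)² + (y − 117.9)² = 168.96²; (x − 81.8)² + (y − 135.5)² = 202.71²; (x − 163.1)² + (y + 118.9)² = 175.00².
Subtracting pairs of circle equations eliminates x²+y² and gives linear equations (the radical axes):
141.0 x + 35.2 y = -1520.47
303.6 x − 473.6 y = 24633.20
Solving the 2×2 system: x ≈ 1.9, y ≈ -50.8 km.
Check against A (with the unrounded x, y): √((x − 11.3)²+(y − 117.9)²) = 168.96 ≈ 168.96 km. ✓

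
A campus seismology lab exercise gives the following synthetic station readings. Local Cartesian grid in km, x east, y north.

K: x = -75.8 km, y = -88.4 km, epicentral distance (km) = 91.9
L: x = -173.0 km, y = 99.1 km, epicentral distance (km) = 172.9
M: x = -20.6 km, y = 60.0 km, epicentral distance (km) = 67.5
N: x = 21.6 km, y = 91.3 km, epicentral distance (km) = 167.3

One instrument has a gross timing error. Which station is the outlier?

N

Solve using three stations at a time. Using K, L, M (subtract circle equations pairwise → linear system) gives (x, y) ≈ (-35.6, -5.8).
Distances from that point to each station vs reported:
  K: calculated 91.9 vs reported 91.9 → residual 0.0 km
  L: calculated 172.9 vs reported 172.9 → residual 0.0 km
  M: calculated 67.5 vs reported 67.5 → residual 0.0 km
  N: calculated 112.7 vs reported 167.3 → residual 54.6 km
K, L, M are mutually consistent (residuals ≈ 0); N is off by 54.6 km.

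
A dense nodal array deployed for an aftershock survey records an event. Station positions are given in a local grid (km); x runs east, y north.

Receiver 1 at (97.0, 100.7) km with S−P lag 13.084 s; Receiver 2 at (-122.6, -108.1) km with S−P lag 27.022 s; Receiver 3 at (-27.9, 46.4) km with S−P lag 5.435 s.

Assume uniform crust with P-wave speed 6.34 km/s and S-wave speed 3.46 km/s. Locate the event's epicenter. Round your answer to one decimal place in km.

x ≈ 13.5 km, y ≈ 46.3 km

Distance from S−P lag: d = Δt · v_P v_S / (v_P − v_S) = Δt · (6.34·3.46)/(6.34−3.46) ≈ 7.6168·Δt.
So d_Receiver 1 = 99.66, d_Receiver 2 = 205.82, d_Receiver 3 = 41.40 km.
Circle about each station: (x − 97.0)² + (y − 100.7)² = 99.66²; (x + 122.6)² + (y + 108.1)² = 205.82²; (x + 27.9)² + (y − 46.4)² = 41.40².
Subtracting pairs of circle equations eliminates x²+y² and gives linear equations (the radical axes):
-439.2 x − 417.6 y = -25262.88
-249.8 x − 108.6 y = -8399.96
Solving the 2×2 system: x ≈ 13.5, y ≈ 46.3 km.
Check against Receiver 1 (with the unrounded x, y): √((x − 97.0)²+(y − 100.7)²) = 99.66 ≈ 99.66 km. ✓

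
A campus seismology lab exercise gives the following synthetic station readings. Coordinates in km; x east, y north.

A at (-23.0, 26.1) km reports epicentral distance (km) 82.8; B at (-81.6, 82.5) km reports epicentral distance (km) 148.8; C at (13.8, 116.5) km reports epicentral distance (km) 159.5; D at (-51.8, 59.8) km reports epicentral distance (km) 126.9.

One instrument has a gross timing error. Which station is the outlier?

B

Solve using three stations at a time. Using A, C, D (subtract circle equations pairwise → linear system) gives (x, y) ≈ (22.9, -42.7).
Distances from that point to each station vs reported:
  A: calculated 82.7 vs reported 82.8 → residual 0.1 km
  B: calculated 163.1 vs reported 148.8 → residual 14.3 km
  C: calculated 159.5 vs reported 159.5 → residual 0.0 km
  D: calculated 126.8 vs reported 126.9 → residual 0.1 km
A, C, D are mutually consistent (residuals ≈ 0); B is off by 14.3 km.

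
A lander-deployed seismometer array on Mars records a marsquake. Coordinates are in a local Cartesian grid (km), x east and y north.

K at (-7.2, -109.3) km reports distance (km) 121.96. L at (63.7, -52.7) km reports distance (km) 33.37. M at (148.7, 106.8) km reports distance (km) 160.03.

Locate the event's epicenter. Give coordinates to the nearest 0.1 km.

x ≈ 96.0 km, y ≈ -44.3 km

Circle about each station: (x + 7.2)² + (y + 109.3)² = 121.96²; (x − 63.7)² + (y + 52.7)² = 33.37²; (x − 148.7)² + (y − 106.8)² = 160.03².
Subtracting the K equation from the L and M equations removes the quadratic terms:
141.8 x + 113.2 y = 8597.33
311.8 x + 432.2 y = 10784.24
Solving the 2×2 system: x ≈ 96.0, y ≈ -44.3 km.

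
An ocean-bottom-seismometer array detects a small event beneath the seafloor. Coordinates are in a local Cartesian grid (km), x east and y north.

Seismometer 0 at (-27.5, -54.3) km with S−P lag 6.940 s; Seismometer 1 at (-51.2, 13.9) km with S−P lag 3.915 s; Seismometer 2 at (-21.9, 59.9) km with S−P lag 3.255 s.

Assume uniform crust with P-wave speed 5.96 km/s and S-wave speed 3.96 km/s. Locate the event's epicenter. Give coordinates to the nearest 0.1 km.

Distance from S−P lag: d = Δt · v_P v_S / (v_P − v_S) = Δt · (5.96·3.96)/(5.96−3.96) ≈ 11.8008·Δt.
So d_Seismometer 0 = 81.90, d_Seismometer 1 = 46.20, d_Seismometer 2 = 38.41 km.
Circle about each station: (x + 27.5)² + (y + 54.3)² = 81.90²; (x + 51.2)² + (y − 13.9)² = 46.20²; (x + 21.9)² + (y − 59.9)² = 38.41².
Subtracting pairs of circle equations eliminates x²+y² and gives linear equations (the radical axes):
-47.4 x + 136.4 y = 3683.08
11.2 x + 228.4 y = 5595.16
Solving the 2×2 system: x ≈ -6.3, y ≈ 24.8 km.

(-6.3, 24.8)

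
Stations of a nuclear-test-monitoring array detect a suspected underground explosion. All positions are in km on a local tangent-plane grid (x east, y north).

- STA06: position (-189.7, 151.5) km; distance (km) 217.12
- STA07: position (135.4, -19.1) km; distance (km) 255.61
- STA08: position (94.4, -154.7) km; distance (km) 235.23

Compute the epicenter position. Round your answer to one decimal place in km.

Circle about each station: (x + 189.7)² + (y − 151.5)² = 217.12²; (x − 135.4)² + (y + 19.1)² = 255.61²; (x − 94.4)² + (y + 154.7)² = 235.23².
Subtracting the STA06 equation from the STA07 and STA08 equations removes the quadratic terms:
650.2 x − 341.2 y = -58435.75
568.2 x − 612.4 y = -34286.95
Solving the 2×2 system: x ≈ -117.9, y ≈ -53.4 km.

-117.9 km east, -53.4 km north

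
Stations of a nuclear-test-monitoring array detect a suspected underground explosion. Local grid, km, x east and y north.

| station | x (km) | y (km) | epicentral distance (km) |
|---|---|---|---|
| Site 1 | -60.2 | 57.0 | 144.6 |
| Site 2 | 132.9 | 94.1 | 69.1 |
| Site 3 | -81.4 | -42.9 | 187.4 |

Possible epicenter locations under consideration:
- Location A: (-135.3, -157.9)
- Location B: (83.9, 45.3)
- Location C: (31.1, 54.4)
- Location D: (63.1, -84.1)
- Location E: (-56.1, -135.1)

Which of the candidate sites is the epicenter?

For each candidate, compare |candidate − station| to the reported distance:
Location A: residuals Site 1 83.0, Site 2 298.9, Site 3 60.4 → max 298.9 km
Location B: residuals Site 1 0.0, Site 2 0.1, Site 3 0.0 → max 0.1 km
Location C: residuals Site 1 53.3, Site 2 40.2, Site 3 38.7 → max 53.3 km
Location D: residuals Site 1 42.8, Site 2 122.3, Site 3 37.1 → max 122.3 km
Location E: residuals Site 1 47.5, Site 2 228.0, Site 3 91.8 → max 228.0 km
Only Location B has all residuals ≈ 0.

Location B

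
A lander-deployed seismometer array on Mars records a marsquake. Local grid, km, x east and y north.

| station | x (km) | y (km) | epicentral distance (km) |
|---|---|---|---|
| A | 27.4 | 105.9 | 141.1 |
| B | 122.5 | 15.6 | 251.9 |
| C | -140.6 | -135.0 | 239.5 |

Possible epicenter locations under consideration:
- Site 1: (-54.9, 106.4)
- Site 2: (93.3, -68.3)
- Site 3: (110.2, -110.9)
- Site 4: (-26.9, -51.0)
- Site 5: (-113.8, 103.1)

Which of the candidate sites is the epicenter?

Site 5

For each candidate, compare |candidate − station| to the reported distance:
Site 1: residuals A 58.8, B 52.6, C 16.7 → max 58.8 km
Site 2: residuals A 45.1, B 163.1, C 3.7 → max 163.1 km
Site 3: residuals A 91.0, B 124.8, C 12.5 → max 124.8 km
Site 4: residuals A 24.9, B 88.3, C 98.1 → max 98.1 km
Site 5: residuals A 0.1, B 0.1, C 0.1 → max 0.1 km
Only Site 5 has all residuals ≈ 0.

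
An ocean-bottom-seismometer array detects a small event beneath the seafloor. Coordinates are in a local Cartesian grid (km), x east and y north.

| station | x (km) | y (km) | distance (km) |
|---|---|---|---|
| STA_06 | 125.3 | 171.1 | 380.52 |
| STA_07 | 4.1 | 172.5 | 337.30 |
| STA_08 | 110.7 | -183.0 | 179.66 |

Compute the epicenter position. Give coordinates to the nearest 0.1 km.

x ≈ -67.1 km, y ≈ -157.2 km

Circle about each station: (x − 125.3)² + (y − 171.1)² = 380.52²; (x − 4.1)² + (y − 172.5)² = 337.30²; (x − 110.7)² + (y + 183.0)² = 179.66².
Subtracting pairs of circle equations eliminates x²+y² and gives linear equations (the radical axes):
-242.4 x + 2.8 y = 15821.94
-29.2 x − 708.2 y = 113285.94
Solving the 2×2 system: x ≈ -67.1, y ≈ -157.2 km.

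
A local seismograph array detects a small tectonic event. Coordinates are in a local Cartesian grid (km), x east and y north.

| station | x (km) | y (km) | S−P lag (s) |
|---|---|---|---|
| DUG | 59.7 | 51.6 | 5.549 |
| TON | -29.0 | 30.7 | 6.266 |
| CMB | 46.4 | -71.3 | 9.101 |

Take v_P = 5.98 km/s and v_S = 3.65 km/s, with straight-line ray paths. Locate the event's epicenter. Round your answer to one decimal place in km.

Distance from S−P lag: d = Δt · v_P v_S / (v_P − v_S) = Δt · (5.98·3.65)/(5.98−3.65) ≈ 9.3678·Δt.
So d_DUG = 51.98, d_TON = 58.70, d_CMB = 85.26 km.
Circle about each station: (x − 59.7)² + (y − 51.6)² = 51.98²; (x + 29.0)² + (y − 30.7)² = 58.70²; (x − 46.4)² + (y + 71.3)² = 85.26².
Subtracting the DUG equation from the TON and CMB equations removes the quadratic terms:
-177.4 x − 41.8 y = -5186.93
-26.6 x − 245.8 y = -3557.35
Solving the 2×2 system: x ≈ 26.5, y ≈ 11.6 km.

x ≈ 26.5 km, y ≈ 11.6 km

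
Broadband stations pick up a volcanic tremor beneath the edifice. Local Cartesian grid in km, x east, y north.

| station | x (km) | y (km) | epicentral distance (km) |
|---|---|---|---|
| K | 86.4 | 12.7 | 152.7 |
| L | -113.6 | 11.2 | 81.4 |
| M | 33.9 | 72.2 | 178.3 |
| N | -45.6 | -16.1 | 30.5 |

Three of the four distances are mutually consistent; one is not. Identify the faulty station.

M

Solve using three stations at a time. Using K, L, N (subtract circle equations pairwise → linear system) gives (x, y) ≈ (-54.9, -45.2).
Distances from that point to each station vs reported:
  K: calculated 152.7 vs reported 152.7 → residual 0.0 km
  L: calculated 81.4 vs reported 81.4 → residual 0.0 km
  M: calculated 147.2 vs reported 178.3 → residual 31.1 km
  N: calculated 30.6 vs reported 30.5 → residual 0.1 km
K, L, N are mutually consistent (residuals ≈ 0); M is off by 31.1 km.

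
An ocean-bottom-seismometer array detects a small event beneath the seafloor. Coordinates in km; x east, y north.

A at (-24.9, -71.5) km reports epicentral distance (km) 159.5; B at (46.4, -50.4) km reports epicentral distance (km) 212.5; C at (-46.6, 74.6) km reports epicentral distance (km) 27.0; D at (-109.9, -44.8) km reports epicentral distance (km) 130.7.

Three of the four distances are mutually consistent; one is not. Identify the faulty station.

B

Solve using three stations at a time. Using A, C, D (subtract circle equations pairwise → linear system) gives (x, y) ≈ (-73.0, 80.6).
Distances from that point to each station vs reported:
  A: calculated 159.5 vs reported 159.5 → residual 0.0 km
  B: calculated 177.2 vs reported 212.5 → residual 35.3 km
  C: calculated 27.1 vs reported 27.0 → residual 0.1 km
  D: calculated 130.7 vs reported 130.7 → residual 0.0 km
A, C, D are mutually consistent (residuals ≈ 0); B is off by 35.3 km.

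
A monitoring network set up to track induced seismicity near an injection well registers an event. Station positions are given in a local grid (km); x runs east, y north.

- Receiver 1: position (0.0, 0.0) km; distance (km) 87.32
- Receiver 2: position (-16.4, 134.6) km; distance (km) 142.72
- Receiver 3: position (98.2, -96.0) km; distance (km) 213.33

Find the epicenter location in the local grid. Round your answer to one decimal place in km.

Circle about each station: x² + y² = 87.32²; (x + 16.4)² + (y − 134.6)² = 142.72²; (x − 98.2)² + (y + 96.0)² = 213.33².
Subtracting the Receiver 1 equation from the Receiver 2 and Receiver 3 equations removes the quadratic terms:
-32.8 x + 269.2 y = 5641.90
196.4 x − 192.0 y = -19025.67
Solving the 2×2 system: x ≈ -86.7, y ≈ 10.4 km.

(-86.7, 10.4)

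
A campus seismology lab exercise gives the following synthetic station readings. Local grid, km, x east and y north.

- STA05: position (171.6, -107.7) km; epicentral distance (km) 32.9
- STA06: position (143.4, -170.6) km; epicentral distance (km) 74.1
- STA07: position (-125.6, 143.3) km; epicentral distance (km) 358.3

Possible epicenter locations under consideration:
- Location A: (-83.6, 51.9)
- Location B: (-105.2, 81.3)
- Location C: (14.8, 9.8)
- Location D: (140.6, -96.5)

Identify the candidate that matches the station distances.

Location D

For each candidate, compare |candidate − station| to the reported distance:
Location A: residuals STA05 268.1, STA06 243.8, STA07 257.7 → max 268.1 km
Location B: residuals STA05 302.3, STA06 279.8, STA07 293.0 → max 302.3 km
Location C: residuals STA05 163.0, STA06 147.4, STA07 164.6 → max 164.6 km
Location D: residuals STA05 0.1, STA06 0.1, STA07 0.0 → max 0.1 km
Only Location D has all residuals ≈ 0.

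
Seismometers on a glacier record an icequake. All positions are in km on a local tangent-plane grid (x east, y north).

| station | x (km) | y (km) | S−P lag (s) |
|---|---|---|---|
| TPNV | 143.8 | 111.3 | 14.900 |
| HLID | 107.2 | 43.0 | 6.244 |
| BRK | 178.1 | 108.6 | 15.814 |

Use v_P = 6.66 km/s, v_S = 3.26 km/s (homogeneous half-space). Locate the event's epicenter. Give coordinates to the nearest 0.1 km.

x ≈ 136.9 km, y ≈ 16.4 km

Distance from S−P lag: d = Δt · v_P v_S / (v_P − v_S) = Δt · (6.66·3.26)/(6.66−3.26) ≈ 6.3858·Δt.
So d_TPNV = 95.15, d_HLID = 39.87, d_BRK = 100.98 km.
Circle about each station: (x − 143.8)² + (y − 111.3)² = 95.15²; (x − 107.2)² + (y − 43.0)² = 39.87²; (x − 178.1)² + (y − 108.6)² = 100.98².
Subtracting pairs of circle equations eliminates x²+y² and gives linear equations (the radical axes):
-73.2 x − 136.6 y = -12261.38
68.6 x − 5.4 y = 9304.00
Solving the 2×2 system: x ≈ 136.9, y ≈ 16.4 km.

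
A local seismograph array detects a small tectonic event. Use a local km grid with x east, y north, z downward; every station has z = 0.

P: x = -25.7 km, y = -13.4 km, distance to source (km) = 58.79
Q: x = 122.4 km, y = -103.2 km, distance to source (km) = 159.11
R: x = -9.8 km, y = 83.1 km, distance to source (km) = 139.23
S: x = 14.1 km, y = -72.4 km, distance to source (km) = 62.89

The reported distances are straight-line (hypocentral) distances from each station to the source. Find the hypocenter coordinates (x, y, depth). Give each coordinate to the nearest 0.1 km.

Each station gives a sphere (x−x_i)² + (y−y_i)² + z² = d_i² (stations at z=0).
Subtracting the P sphere from Q and R: z² cancels, leaving linear equations in x and y:
296.2 x − 179.6 y = 2932.22
31.8 x + 193.0 y = -9767.13
Solving: x ≈ -18.898, y ≈ -47.493 km (keep extra digits for the depth step; rounded: -18.9, -47.5).
Then from the P sphere: z² = 58.79² − (x + 25.7)² − (y + 13.4)² with x = -18.898, y = -47.493, so z ≈ 47.410 ≈ 47.4 km.

(-18.9, -47.5, 47.4)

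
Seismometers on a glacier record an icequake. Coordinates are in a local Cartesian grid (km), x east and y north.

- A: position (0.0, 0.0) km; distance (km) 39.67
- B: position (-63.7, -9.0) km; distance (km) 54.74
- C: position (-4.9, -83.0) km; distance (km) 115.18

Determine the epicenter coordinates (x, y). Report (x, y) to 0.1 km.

Circle about each station: x² + y² = 39.67²; (x + 63.7)² + (y + 9.0)² = 54.74²; (x + 4.9)² + (y + 83.0)² = 115.18².
Subtracting pairs of circle equations eliminates x²+y² and gives linear equations (the radical axes):
-127.4 x − 18.0 y = 2715.93
-9.8 x − 166.0 y = -4779.71
Solving the 2×2 system: x ≈ -25.6, y ≈ 30.3 km.

(-25.6, 30.3)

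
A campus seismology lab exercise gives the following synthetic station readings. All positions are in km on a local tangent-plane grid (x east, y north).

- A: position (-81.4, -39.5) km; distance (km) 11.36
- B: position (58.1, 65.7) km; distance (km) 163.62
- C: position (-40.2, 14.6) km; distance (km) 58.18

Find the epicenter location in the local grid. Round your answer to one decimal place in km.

-71.1 km east, -34.7 km north

Circle about each station: (x + 81.4)² + (y + 39.5)² = 11.36²; (x − 58.1)² + (y − 65.7)² = 163.62²; (x + 40.2)² + (y − 14.6)² = 58.18².
Subtracting the A equation from the B and C equations removes the quadratic terms:
279.0 x + 210.4 y = -27136.56
82.4 x + 108.2 y = -9612.87
Solving the 2×2 system: x ≈ -71.1, y ≈ -34.7 km.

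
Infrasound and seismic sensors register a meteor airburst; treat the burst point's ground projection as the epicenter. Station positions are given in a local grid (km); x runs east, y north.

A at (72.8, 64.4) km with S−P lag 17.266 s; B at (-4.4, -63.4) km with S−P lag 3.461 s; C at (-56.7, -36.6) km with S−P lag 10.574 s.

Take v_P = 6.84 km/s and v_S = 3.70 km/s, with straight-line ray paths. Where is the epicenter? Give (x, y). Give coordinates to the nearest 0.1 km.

Distance from S−P lag: d = Δt · v_P v_S / (v_P − v_S) = Δt · (6.84·3.70)/(6.84−3.70) ≈ 8.0599·Δt.
So d_A = 139.16, d_B = 27.90, d_C = 85.23 km.
Circle about each station: (x − 72.8)² + (y − 64.4)² = 139.16²; (x + 4.4)² + (y + 63.4)² = 27.90²; (x + 56.7)² + (y + 36.6)² = 85.23².
Subtracting the A equation from the B and C equations removes the quadratic terms:
-154.4 x − 255.6 y = 13178.82
-259.0 x − 202.0 y = 7208.60
Solving the 2×2 system: x ≈ 23.4, y ≈ -65.7 km.
Check against A (with the unrounded x, y): √((x − 72.8)²+(y − 64.4)²) = 139.16 ≈ 139.16 km. ✓

23.4 km east, -65.7 km north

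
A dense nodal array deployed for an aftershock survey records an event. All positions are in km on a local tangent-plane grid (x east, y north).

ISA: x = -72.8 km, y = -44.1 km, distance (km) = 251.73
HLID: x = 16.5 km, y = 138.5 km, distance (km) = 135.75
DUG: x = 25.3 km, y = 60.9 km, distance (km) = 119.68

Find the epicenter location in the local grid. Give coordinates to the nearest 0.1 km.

x ≈ 142.1 km, y ≈ 87.0 km

Circle about each station: (x + 72.8)² + (y + 44.1)² = 251.73²; (x − 16.5)² + (y − 138.5)² = 135.75²; (x − 25.3)² + (y − 60.9)² = 119.68².
Subtracting pairs of circle equations eliminates x²+y² and gives linear equations (the radical axes):
178.6 x + 365.2 y = 57149.78
196.2 x + 210.0 y = 46148.94
Solving the 2×2 system: x ≈ 142.1, y ≈ 87.0 km.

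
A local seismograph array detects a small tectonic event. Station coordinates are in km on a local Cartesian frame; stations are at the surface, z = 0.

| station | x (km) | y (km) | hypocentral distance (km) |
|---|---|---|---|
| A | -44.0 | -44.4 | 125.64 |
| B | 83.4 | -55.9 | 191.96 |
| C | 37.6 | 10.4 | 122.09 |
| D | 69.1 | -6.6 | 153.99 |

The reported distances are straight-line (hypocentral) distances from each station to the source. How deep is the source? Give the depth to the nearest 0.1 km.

depth ≈ 61.9 km

Each station gives a sphere (x−x_i)² + (y−y_i)² + z² = d_i² (stations at z=0).
Subtracting the A sphere from B and C: z² cancels, leaving linear equations in x and y:
254.8 x − 23.0 y = -14890.22
163.2 x + 109.6 y = -1506.00
Solving: x ≈ -52.608, y ≈ 64.595 km (keep extra digits for the depth step; rounded: -52.6, 64.6).
Then from the A sphere: z² = 125.64² − (x + 44.0)² − (y + 44.4)² with x = -52.608, y = 64.595, so z ≈ 61.898 ≈ 61.9 km.
Check against D (with the unrounded solution): distance 153.99 ≈ 153.99 km. ✓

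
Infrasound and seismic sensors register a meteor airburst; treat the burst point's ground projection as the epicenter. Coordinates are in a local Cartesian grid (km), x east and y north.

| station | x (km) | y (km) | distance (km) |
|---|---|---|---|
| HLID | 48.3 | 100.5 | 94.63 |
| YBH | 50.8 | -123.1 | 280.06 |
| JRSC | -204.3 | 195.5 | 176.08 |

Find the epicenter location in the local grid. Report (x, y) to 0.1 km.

Circle about each station: (x − 48.3)² + (y − 100.5)² = 94.63²; (x − 50.8)² + (y + 123.1)² = 280.06²; (x + 204.3)² + (y − 195.5)² = 176.08².
Subtracting pairs of circle equations eliminates x²+y² and gives linear equations (the radical axes):
5.0 x − 447.2 y = -64177.66
-505.2 x + 190.0 y = 45476.27
Solving the 2×2 system: x ≈ -36.2, y ≈ 143.1 km.

(-36.2, 143.1)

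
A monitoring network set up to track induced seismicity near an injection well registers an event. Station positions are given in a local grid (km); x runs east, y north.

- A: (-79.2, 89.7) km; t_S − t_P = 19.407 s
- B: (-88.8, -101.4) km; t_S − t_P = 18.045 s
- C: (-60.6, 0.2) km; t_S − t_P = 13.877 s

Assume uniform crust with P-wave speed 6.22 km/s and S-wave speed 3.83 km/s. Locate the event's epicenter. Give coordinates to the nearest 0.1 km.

Distance from S−P lag: d = Δt · v_P v_S / (v_P − v_S) = Δt · (6.22·3.83)/(6.22−3.83) ≈ 9.9676·Δt.
So d_A = 193.44, d_B = 179.87, d_C = 138.32 km.
Circle about each station: (x + 79.2)² + (y − 89.7)² = 193.44²; (x + 88.8)² + (y + 101.4)² = 179.87²; (x + 60.6)² + (y − 0.2)² = 138.32².
Subtracting pairs of circle equations eliminates x²+y² and gives linear equations (the radical axes):
-19.2 x − 382.2 y = 8914.49
37.2 x − 179.0 y = 7640.28
Solving the 2×2 system: x ≈ 75.0, y ≈ -27.1 km.
Check against A (with the unrounded x, y): √((x + 79.2)²+(y − 89.7)²) = 193.45 ≈ 193.44 km. ✓

(75.0, -27.1)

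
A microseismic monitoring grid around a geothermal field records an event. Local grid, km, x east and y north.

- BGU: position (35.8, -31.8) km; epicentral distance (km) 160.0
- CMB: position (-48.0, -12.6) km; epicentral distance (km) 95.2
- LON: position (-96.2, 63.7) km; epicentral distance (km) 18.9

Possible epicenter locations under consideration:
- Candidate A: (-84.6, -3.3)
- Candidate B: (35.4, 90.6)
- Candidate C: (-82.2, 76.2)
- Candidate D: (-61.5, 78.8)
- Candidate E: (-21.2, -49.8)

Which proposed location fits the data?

Candidate C

For each candidate, compare |candidate − station| to the reported distance:
Candidate A: residuals BGU 36.3, CMB 57.4, LON 49.1 → max 57.4 km
Candidate B: residuals BGU 37.6, CMB 37.5, LON 115.4 → max 115.4 km
Candidate C: residuals BGU 0.0, CMB 0.0, LON 0.1 → max 0.1 km
Candidate D: residuals BGU 12.7, CMB 2.8, LON 18.9 → max 18.9 km
Candidate E: residuals BGU 100.2, CMB 49.4, LON 117.1 → max 117.1 km
Only Candidate C has all residuals ≈ 0.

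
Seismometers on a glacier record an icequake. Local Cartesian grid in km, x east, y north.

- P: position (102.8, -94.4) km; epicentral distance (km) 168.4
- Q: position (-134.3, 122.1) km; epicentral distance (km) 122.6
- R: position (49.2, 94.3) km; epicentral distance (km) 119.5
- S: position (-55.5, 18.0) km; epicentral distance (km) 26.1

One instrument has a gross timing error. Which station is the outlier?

Q

Solve using three stations at a time. Using P, R, S (subtract circle equations pairwise → linear system) gives (x, y) ≈ (-32.0, 6.6).
Distances from that point to each station vs reported:
  P: calculated 168.4 vs reported 168.4 → residual 0.0 km
  Q: calculated 154.3 vs reported 122.6 → residual 31.7 km
  R: calculated 119.5 vs reported 119.5 → residual 0.0 km
  S: calculated 26.2 vs reported 26.1 → residual 0.1 km
P, R, S are mutually consistent (residuals ≈ 0); Q is off by 31.7 km.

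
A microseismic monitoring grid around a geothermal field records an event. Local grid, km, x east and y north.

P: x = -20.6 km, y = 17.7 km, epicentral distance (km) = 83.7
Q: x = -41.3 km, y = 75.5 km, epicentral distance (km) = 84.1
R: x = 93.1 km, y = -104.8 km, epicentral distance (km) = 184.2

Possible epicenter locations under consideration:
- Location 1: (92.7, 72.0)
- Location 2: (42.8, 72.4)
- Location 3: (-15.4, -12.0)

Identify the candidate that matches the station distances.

Location 2

For each candidate, compare |candidate − station| to the reported distance:
Location 1: residuals P 41.9, Q 49.9, R 7.4 → max 49.9 km
Location 2: residuals P 0.0, Q 0.1, R 0.0 → max 0.1 km
Location 3: residuals P 53.5, Q 7.2, R 41.4 → max 53.5 km
Only Location 2 has all residuals ≈ 0.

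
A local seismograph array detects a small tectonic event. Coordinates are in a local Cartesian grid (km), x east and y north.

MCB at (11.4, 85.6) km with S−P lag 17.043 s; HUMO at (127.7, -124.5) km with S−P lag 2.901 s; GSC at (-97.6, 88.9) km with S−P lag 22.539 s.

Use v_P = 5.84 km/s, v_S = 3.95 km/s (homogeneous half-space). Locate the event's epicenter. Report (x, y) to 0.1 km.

(99.8, -102.7)

Distance from S−P lag: d = Δt · v_P v_S / (v_P − v_S) = Δt · (5.84·3.95)/(5.84−3.95) ≈ 12.2053·Δt.
So d_MCB = 208.01, d_HUMO = 35.41, d_GSC = 275.10 km.
Circle about each station: (x − 11.4)² + (y − 85.6)² = 208.01²; (x − 127.7)² + (y + 124.5)² = 35.41²; (x + 97.6)² + (y − 88.9)² = 275.10².
Subtracting pairs of circle equations eliminates x²+y² and gives linear equations (the radical axes):
232.6 x − 420.2 y = 66364.51
-218.0 x + 6.6 y = -22440.20
Solving the 2×2 system: x ≈ 99.8, y ≈ -102.7 km.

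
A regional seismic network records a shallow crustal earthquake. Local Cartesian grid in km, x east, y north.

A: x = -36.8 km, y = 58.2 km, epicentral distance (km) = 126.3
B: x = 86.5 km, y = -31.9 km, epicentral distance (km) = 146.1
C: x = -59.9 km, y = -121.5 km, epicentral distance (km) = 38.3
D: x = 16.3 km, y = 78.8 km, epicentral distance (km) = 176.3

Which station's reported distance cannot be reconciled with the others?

Solve using three stations at a time. Using B, C, D (subtract circle equations pairwise → linear system) gives (x, y) ≈ (-49.7, -84.7).
Distances from that point to each station vs reported:
  A: calculated 143.4 vs reported 126.3 → residual 17.1 km
  B: calculated 146.1 vs reported 146.1 → residual 0.0 km
  C: calculated 38.2 vs reported 38.3 → residual 0.1 km
  D: calculated 176.3 vs reported 176.3 → residual 0.0 km
B, C, D are mutually consistent (residuals ≈ 0); A is off by 17.1 km.

A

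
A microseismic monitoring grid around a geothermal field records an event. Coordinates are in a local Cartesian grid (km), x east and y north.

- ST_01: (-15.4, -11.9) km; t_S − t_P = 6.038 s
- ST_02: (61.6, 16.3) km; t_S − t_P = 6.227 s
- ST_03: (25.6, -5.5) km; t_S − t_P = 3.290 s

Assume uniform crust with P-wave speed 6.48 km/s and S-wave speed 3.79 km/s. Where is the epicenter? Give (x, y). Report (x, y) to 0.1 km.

Distance from S−P lag: d = Δt · v_P v_S / (v_P − v_S) = Δt · (6.48·3.79)/(6.48−3.79) ≈ 9.1298·Δt.
So d_ST_01 = 55.13, d_ST_02 = 56.85, d_ST_03 = 30.04 km.
Circle about each station: (x + 15.4)² + (y + 11.9)² = 55.13²; (x − 61.6)² + (y − 16.3)² = 56.85²; (x − 25.6)² + (y + 5.5)² = 30.04².
Subtracting the ST_01 equation from the ST_02 and ST_03 equations removes the quadratic terms:
154.0 x + 56.4 y = 3488.87
82.0 x + 12.8 y = 2443.76
Solving the 2×2 system: x ≈ 35.1, y ≈ -34.0 km.
Check against ST_01 (with the unrounded x, y): √((x + 15.4)²+(y + 11.9)²) = 55.14 ≈ 55.13 km. ✓

35.1 km east, -34.0 km north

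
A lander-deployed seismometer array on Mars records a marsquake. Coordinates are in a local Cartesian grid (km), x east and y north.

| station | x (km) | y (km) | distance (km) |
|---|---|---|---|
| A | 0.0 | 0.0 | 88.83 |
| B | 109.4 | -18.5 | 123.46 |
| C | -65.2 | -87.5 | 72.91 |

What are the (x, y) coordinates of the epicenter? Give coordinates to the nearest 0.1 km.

Circle about each station: x² + y² = 88.83²; (x − 109.4)² + (y + 18.5)² = 123.46²; (x + 65.2)² + (y + 87.5)² = 72.91².
Subtracting the A equation from the B and C equations removes the quadratic terms:
218.8 x − 37.0 y = 4959.01
-130.4 x − 175.0 y = 14482.19
Solving the 2×2 system: x ≈ 7.7, y ≈ -88.5 km.

7.7 km east, -88.5 km north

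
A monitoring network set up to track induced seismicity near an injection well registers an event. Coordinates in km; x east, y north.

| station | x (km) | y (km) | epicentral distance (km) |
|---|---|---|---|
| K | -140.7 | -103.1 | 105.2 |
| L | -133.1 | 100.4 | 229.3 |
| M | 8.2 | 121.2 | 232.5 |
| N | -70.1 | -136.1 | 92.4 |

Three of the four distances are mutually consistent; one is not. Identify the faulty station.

N

Solve using three stations at a time. Using K, L, M (subtract circle equations pairwise → linear system) gives (x, y) ≈ (-35.6, -107.1).
Distances from that point to each station vs reported:
  K: calculated 105.2 vs reported 105.2 → residual 0.0 km
  L: calculated 229.3 vs reported 229.3 → residual 0.0 km
  M: calculated 232.5 vs reported 232.5 → residual 0.0 km
  N: calculated 45.1 vs reported 92.4 → residual 47.3 km
K, L, M are mutually consistent (residuals ≈ 0); N is off by 47.3 km.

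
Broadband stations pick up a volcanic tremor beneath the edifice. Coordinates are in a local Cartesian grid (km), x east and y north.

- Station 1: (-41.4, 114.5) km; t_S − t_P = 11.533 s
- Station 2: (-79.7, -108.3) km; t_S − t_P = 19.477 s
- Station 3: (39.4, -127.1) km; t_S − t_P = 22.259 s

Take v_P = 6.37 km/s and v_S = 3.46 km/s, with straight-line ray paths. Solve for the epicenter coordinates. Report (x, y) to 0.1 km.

(-25.0, 28.7)

Distance from S−P lag: d = Δt · v_P v_S / (v_P − v_S) = Δt · (6.37·3.46)/(6.37−3.46) ≈ 7.5740·Δt.
So d_Station 1 = 87.35, d_Station 2 = 147.52, d_Station 3 = 168.59 km.
Circle about each station: (x + 41.4)² + (y − 114.5)² = 87.35²; (x + 79.7)² + (y + 108.3)² = 147.52²; (x − 39.4)² + (y + 127.1)² = 168.59².
Subtracting pairs of circle equations eliminates x²+y² and gives linear equations (the radical axes):
-76.6 x − 445.6 y = -10875.36
161.6 x − 483.2 y = -17910.01
Solving the 2×2 system: x ≈ -25.0, y ≈ 28.7 km.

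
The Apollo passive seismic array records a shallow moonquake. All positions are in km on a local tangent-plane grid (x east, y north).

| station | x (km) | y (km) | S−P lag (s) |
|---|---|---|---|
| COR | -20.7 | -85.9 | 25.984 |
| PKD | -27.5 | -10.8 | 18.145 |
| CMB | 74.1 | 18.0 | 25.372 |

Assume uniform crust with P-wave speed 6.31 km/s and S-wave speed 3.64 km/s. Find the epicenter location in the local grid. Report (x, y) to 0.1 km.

Distance from S−P lag: d = Δt · v_P v_S / (v_P − v_S) = Δt · (6.31·3.64)/(6.31−3.64) ≈ 8.6024·Δt.
So d_COR = 223.52, d_PKD = 156.09, d_CMB = 218.26 km.
Circle about each station: (x + 20.7)² + (y + 85.9)² = 223.52²; (x + 27.5)² + (y + 10.8)² = 156.09²; (x − 74.1)² + (y − 18.0)² = 218.26².
Subtracting pairs of circle equations eliminates x²+y² and gives linear equations (the radical axes):
-13.6 x + 150.2 y = 18662.69
189.6 x + 207.8 y = 331.27
Solving the 2×2 system: x ≈ -122.3, y ≈ 113.2 km.
Check against COR (with the unrounded x, y): √((x + 20.7)²+(y + 85.9)²) = 223.50 ≈ 223.52 km. ✓

(-122.3, 113.2)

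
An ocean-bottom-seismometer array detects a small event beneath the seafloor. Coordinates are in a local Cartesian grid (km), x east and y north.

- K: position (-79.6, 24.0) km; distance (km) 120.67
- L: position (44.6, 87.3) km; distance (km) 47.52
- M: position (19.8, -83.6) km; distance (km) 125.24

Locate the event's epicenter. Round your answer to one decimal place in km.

40.0 km east, 40.0 km north

Circle about each station: (x + 79.6)² + (y − 24.0)² = 120.67²; (x − 44.6)² + (y − 87.3)² = 47.52²; (x − 19.8)² + (y + 83.6)² = 125.24².
Subtracting pairs of circle equations eliminates x²+y² and gives linear equations (the radical axes):
248.4 x + 126.6 y = 15001.39
198.8 x − 215.2 y = -654.97
Solving the 2×2 system: x ≈ 40.0, y ≈ 40.0 km.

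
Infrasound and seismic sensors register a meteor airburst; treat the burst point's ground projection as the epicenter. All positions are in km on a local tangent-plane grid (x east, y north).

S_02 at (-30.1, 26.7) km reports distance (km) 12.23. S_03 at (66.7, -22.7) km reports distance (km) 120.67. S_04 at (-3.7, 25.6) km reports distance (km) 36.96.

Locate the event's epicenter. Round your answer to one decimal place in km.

Circle about each station: (x + 30.1)² + (y − 26.7)² = 12.23²; (x − 66.7)² + (y + 22.7)² = 120.67²; (x + 3.7)² + (y − 25.6)² = 36.96².
Subtracting the S_02 equation from the S_03 and S_04 equations removes the quadratic terms:
193.6 x − 98.8 y = -11066.40
52.8 x − 2.2 y = -2166.32
Solving the 2×2 system: x ≈ -39.6, y ≈ 34.4 km.

-39.6 km east, 34.4 km north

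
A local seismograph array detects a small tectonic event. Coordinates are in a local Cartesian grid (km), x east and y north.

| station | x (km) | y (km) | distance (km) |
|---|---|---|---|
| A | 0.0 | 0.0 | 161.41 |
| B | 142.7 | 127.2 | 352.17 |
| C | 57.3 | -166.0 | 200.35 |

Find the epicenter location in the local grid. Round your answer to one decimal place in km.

Circle about each station: x² + y² = 161.41²; (x − 142.7)² + (y − 127.2)² = 352.17²; (x − 57.3)² + (y + 166.0)² = 200.35².
Subtracting the A equation from the B and C equations removes the quadratic terms:
285.4 x + 254.4 y = -61427.39
114.6 x − 332.0 y = 16752.36
Solving the 2×2 system: x ≈ -130.2, y ≈ -95.4 km.
Check against A (with the unrounded x, y): √(x²+y²) = 161.41 ≈ 161.41 km. ✓

-130.2 km east, -95.4 km north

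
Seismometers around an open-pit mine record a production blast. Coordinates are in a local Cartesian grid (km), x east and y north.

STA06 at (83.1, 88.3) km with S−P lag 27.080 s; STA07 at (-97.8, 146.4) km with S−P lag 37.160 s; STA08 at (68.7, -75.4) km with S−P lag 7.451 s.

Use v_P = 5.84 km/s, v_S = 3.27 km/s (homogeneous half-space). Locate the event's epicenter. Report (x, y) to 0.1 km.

Distance from S−P lag: d = Δt · v_P v_S / (v_P − v_S) = Δt · (5.84·3.27)/(5.84−3.27) ≈ 7.4307·Δt.
So d_STA06 = 201.22, d_STA07 = 276.12, d_STA08 = 55.37 km.
Circle about each station: (x − 83.1)² + (y − 88.3)² = 201.22²; (x + 97.8)² + (y − 146.4)² = 276.12²; (x − 68.7)² + (y + 75.4)² = 55.37².
Subtracting the STA06 equation from the STA07 and STA08 equations removes the quadratic terms:
-361.8 x + 116.2 y = -19457.47
-28.8 x − 327.4 y = 33126.00
Solving the 2×2 system: x ≈ 20.7, y ≈ -103.0 km.

20.7 km east, -103.0 km north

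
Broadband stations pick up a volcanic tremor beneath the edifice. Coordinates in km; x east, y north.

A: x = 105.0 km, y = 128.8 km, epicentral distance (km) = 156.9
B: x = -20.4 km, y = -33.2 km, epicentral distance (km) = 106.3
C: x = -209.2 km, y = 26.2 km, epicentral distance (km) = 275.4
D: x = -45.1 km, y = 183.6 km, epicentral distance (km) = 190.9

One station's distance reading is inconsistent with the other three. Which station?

Solve using three stations at a time. Using B, C, D (subtract circle equations pairwise → linear system) gives (x, y) ≈ (66.2, 28.5).
Distances from that point to each station vs reported:
  A: calculated 107.6 vs reported 156.9 → residual 49.3 km
  B: calculated 106.3 vs reported 106.3 → residual 0.0 km
  C: calculated 275.4 vs reported 275.4 → residual 0.0 km
  D: calculated 190.9 vs reported 190.9 → residual 0.0 km
B, C, D are mutually consistent (residuals ≈ 0); A is off by 49.3 km.

A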